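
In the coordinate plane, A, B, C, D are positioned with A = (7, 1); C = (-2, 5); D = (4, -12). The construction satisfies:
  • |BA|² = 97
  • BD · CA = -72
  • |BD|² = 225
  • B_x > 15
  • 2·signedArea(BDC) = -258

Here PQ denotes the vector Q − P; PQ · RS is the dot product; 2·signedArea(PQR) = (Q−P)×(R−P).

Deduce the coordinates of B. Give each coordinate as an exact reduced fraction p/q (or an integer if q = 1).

1. B_x = 16  [BD · CA = -72 ∩ 2·signedArea(BDC) = -258]
2. B_y = -3  [BD · CA = -72 ∩ 2·signedArea(BDC) = -258]
   → B = (16, -3)

B = (16, -3)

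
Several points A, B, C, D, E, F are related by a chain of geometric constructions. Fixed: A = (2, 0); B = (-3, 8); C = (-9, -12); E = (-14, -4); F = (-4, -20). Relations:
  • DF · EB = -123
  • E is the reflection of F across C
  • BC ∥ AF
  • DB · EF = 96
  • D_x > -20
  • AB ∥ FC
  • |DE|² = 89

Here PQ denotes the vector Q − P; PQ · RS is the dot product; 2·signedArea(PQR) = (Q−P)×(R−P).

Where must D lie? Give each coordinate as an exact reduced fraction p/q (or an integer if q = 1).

D = (-19, 4)

1. D_x = -19  [DB · EF = 96 ∩ DF · EB = -123]
2. D_y = 4  [DB · EF = 96 ∩ DF · EB = -123]
   → D = (-19, 4)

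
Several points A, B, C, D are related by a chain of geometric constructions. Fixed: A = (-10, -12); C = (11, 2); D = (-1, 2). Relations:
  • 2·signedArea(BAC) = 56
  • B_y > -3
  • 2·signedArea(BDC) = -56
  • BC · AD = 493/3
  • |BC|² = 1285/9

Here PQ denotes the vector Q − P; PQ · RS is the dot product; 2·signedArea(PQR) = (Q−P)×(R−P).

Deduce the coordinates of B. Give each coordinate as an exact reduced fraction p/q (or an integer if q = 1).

1. B_x = 0  [BC · AD = 493/3 ∩ 2·signedArea(BDC) = -56]
2. B_y = -8/3  [BC · AD = 493/3 ∩ 2·signedArea(BDC) = -56]
   → B = (0, -8/3)

B = (0, -8/3)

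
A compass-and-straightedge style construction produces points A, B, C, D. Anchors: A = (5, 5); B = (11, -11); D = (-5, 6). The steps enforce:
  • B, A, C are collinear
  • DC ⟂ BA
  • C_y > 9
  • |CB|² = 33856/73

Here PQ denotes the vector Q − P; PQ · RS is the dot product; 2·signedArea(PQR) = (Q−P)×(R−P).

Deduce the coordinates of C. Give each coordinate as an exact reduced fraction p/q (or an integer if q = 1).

C = (251/73, 669/73)

1. C_x = 251/73  [B, A, C are collinear ∩ DC ⟂ BA]
2. C_y = 669/73  [B, A, C are collinear ∩ DC ⟂ BA]
   → C = (251/73, 669/73)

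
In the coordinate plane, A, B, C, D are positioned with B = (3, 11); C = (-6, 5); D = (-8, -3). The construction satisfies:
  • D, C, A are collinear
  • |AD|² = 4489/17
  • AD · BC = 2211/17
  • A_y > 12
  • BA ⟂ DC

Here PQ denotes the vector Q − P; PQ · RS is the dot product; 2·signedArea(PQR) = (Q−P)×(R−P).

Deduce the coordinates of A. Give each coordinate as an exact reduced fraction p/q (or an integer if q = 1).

A = (-69/17, 217/17)

1. A_x = -69/17  [D, C, A are collinear ∩ BA ⟂ DC]
2. A_y = 217/17  [D, C, A are collinear ∩ BA ⟂ DC]
   → A = (-69/17, 217/17)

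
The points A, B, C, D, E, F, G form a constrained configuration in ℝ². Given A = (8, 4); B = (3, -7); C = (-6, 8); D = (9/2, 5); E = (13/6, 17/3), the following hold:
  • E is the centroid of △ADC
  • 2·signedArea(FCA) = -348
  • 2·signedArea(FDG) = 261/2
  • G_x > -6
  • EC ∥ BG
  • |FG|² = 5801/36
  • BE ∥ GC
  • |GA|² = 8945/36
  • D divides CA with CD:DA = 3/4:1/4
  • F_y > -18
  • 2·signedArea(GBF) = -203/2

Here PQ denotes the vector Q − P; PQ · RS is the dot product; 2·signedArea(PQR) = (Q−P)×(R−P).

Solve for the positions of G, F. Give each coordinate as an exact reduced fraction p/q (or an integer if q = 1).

F = (-13/3, -52/3)
G = (-31/6, -14/3)

1. G_x = -31/6  [BE ∥ GC ∩ EC ∥ BG]
2. G_y = -14/3  [BE ∥ GC ∩ EC ∥ BG]
   → G = (-31/6, -14/3)
3. F_x = -13/3  [2·signedArea(FDG) = 261/2 ∩ 2·signedArea(FCA) = -348]
4. F_y = -52/3  [2·signedArea(FDG) = 261/2 ∩ 2·signedArea(FCA) = -348]
   → F = (-13/3, -52/3)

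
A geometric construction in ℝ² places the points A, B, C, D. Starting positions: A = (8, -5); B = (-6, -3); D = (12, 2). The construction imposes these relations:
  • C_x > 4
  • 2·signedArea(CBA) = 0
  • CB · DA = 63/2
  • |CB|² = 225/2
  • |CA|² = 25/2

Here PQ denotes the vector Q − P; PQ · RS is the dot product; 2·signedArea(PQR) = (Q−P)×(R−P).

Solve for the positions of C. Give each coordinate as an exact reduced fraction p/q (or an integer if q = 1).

C = (9/2, -9/2)

1. C_x = 9/2  [2·signedArea(CBA) = 0 ∩ CB · DA = 63/2]
2. C_y = -9/2  [2·signedArea(CBA) = 0 ∩ CB · DA = 63/2]
   → C = (9/2, -9/2)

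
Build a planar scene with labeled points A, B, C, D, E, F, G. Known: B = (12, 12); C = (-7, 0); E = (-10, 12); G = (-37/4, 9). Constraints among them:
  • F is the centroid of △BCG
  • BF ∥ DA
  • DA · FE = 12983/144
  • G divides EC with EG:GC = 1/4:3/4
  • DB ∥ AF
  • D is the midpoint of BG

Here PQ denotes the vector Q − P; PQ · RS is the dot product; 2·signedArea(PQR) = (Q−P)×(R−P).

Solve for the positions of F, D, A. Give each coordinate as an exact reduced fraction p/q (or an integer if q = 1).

1. F_x = -17/12  [F is the centroid of △BCG]
2. F_y = 7  [F is the centroid of △BCG]
   → F = (-17/12, 7)
3. D_x = 11/8  [D is the midpoint of BG]
4. D_y = 21/2  [D is the midpoint of BG]
   → D = (11/8, 21/2)
5. A_x = -289/24  [DB ∥ AF ∩ BF ∥ DA]
6. A_y = 11/2  [DB ∥ AF ∩ BF ∥ DA]
   → A = (-289/24, 11/2)

A = (-289/24, 11/2)
D = (11/8, 21/2)
F = (-17/12, 7)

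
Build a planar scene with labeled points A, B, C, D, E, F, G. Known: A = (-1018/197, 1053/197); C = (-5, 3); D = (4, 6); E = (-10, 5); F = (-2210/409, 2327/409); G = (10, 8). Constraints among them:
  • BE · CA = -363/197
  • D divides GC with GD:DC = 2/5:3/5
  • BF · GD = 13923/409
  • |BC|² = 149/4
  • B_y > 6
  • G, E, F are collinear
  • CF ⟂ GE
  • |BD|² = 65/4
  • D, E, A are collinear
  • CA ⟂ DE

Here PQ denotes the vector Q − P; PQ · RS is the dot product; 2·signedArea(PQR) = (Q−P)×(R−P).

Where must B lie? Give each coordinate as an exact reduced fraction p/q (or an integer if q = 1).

1. B_x = 0  [BF · GD = 13923/409 ∩ BE · CA = -363/197]
2. B_y = 13/2  [BF · GD = 13923/409 ∩ BE · CA = -363/197]
   → B = (0, 13/2)

B = (0, 13/2)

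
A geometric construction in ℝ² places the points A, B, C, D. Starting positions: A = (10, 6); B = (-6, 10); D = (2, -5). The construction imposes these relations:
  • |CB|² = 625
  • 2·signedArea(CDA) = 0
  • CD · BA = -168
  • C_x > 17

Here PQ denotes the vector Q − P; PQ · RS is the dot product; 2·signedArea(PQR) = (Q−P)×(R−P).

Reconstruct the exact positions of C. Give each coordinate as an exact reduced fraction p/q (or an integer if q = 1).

C = (18, 17)

1. C_x = 18  [2·signedArea(CDA) = 0 ∩ CD · BA = -168]
2. C_y = 17  [2·signedArea(CDA) = 0 ∩ CD · BA = -168]
   → C = (18, 17)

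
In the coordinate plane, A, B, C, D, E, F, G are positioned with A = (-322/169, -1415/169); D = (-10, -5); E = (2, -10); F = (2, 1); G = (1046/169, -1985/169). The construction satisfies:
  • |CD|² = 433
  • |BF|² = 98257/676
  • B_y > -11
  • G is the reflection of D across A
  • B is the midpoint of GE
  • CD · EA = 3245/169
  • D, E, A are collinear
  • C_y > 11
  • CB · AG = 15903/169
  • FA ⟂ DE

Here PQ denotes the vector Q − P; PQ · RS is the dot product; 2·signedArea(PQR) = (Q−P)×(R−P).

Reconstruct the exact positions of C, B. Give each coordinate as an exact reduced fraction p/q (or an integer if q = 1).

B = (692/169, -3675/338)
C = (2, 12)

1. C_x = 2  [line 660/169·x + -275/169·y + 1980/169 = 0 ∩ |CD|² = 433]
2. C_y = 12  [line 660/169·x + -275/169·y + 1980/169 = 0 ∩ |CD|² = 433]
   → C = (2, 12)
3. B_x = 692/169  [CB · AG = 15903/169 ∩ B is the midpoint of GE]
4. B_y = -3675/338  [CB · AG = 15903/169 ∩ B is the midpoint of GE]
   → B = (692/169, -3675/338)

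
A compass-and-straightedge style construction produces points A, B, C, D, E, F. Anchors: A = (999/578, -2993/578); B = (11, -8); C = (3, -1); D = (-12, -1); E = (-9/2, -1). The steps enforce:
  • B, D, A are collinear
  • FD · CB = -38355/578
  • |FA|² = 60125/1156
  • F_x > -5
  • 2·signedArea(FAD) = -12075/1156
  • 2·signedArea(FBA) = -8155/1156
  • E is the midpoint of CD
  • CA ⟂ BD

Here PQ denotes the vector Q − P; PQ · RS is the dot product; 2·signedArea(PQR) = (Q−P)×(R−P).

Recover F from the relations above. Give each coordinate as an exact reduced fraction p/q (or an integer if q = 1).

1. F_x = -1423/289  [2·signedArea(FBA) = -8155/1156 ∩ FD · CB = -38355/578]
2. F_y = -1383/578  [2·signedArea(FBA) = -8155/1156 ∩ FD · CB = -38355/578]
   → F = (-1423/289, -1383/578)

F = (-1423/289, -1383/578)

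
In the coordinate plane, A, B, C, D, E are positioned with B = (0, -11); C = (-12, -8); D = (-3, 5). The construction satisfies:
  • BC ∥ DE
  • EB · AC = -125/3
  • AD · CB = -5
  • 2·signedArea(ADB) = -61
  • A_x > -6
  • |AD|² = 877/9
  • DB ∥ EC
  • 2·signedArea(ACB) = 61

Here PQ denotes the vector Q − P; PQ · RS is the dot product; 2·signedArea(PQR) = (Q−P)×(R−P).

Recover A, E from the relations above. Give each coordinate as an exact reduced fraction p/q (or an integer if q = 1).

1. A_x = -5  [2·signedArea(ACB) = 61 ∩ AD · CB = -5]
2. A_y = -14/3  [2·signedArea(ACB) = 61 ∩ AD · CB = -5]
   → A = (-5, -14/3)
3. E_x = -15  [DB ∥ EC ∩ BC ∥ DE]
4. E_y = 8  [DB ∥ EC ∩ BC ∥ DE]
   → E = (-15, 8)

A = (-5, -14/3)
E = (-15, 8)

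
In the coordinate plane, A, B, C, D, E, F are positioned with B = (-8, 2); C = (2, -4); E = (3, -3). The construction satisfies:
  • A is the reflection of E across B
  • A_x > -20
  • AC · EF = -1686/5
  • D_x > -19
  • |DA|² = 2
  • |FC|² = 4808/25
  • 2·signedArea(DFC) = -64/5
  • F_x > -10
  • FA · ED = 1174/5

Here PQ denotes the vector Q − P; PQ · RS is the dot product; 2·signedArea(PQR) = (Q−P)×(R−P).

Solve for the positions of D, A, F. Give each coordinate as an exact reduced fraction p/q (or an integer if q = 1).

1. A_x = -19  [A is the reflection of E across B]
2. A_y = 7  [A is the reflection of E across B]
   → A = (-19, 7)
3. F_x = -48/5  [line 21·x + -11·y + 1206/5 = 0 ∩ |FC|² = 4808/25]
4. F_y = 18/5  [line 21·x + -11·y + 1206/5 = 0 ∩ |FC|² = 4808/25]
   → F = (-48/5, 18/5)
5. D_x = -18  [2·signedArea(DFC) = -64/5 ∩ FA · ED = 1174/5]
6. D_y = 8  [2·signedArea(DFC) = -64/5 ∩ FA · ED = 1174/5]
   → D = (-18, 8)

A = (-19, 7)
D = (-18, 8)
F = (-48/5, 18/5)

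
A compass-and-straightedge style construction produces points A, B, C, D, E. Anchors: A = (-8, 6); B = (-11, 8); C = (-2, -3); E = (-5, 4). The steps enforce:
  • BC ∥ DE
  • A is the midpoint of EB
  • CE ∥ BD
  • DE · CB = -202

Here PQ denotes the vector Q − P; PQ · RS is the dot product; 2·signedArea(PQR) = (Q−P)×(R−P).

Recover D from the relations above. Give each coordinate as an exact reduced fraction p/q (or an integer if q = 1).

1. D_x = -14  [BC ∥ DE ∩ CE ∥ BD]
2. D_y = 15  [BC ∥ DE ∩ CE ∥ BD]
   → D = (-14, 15)

D = (-14, 15)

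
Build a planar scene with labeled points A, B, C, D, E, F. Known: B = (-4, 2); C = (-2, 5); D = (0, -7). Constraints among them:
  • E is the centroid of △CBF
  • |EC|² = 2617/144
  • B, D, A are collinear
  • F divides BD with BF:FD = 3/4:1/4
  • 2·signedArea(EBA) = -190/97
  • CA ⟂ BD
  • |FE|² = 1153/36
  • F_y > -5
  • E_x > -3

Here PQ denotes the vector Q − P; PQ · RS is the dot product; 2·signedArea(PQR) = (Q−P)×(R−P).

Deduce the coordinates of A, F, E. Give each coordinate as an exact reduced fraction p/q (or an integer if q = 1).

1. A_x = -464/97  [B, D, A are collinear ∩ CA ⟂ BD]
2. A_y = 365/97  [B, D, A are collinear ∩ CA ⟂ BD]
   → A = (-464/97, 365/97)
3. F_x = -1  [F divides BD with BF:FD = 3/4:1/4]
4. F_y = -19/4  [F divides BD with BF:FD = 3/4:1/4]
   → F = (-1, -19/4)
5. E_x = -7/3  [E is the centroid of △CBF]
6. E_y = 3/4  [E is the centroid of △CBF]
   → E = (-7/3, 3/4)

A = (-464/97, 365/97)
E = (-7/3, 3/4)
F = (-1, -19/4)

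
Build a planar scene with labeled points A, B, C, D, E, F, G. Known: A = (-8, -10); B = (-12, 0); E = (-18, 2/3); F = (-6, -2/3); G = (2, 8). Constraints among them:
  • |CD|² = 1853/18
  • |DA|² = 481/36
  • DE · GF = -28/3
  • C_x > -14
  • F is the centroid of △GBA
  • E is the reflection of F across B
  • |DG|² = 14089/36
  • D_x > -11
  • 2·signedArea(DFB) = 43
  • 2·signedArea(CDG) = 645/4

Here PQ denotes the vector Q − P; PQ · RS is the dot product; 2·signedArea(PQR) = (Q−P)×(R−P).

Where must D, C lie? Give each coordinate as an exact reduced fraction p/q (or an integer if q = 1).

1. D_x = -21/2  [2·signedArea(DFB) = 43 ∩ DE · GF = -28/3]
2. D_y = -22/3  [2·signedArea(DFB) = 43 ∩ DE · GF = -28/3]
   → D = (-21/2, -22/3)
3. C_x = -13  [line -46/3·x + 25/2·y + -2767/12 = 0 ∩ |CD|² = 1853/18]
4. C_y = 5/2  [line -46/3·x + 25/2·y + -2767/12 = 0 ∩ |CD|² = 1853/18]
   → C = (-13, 5/2)

C = (-13, 5/2)
D = (-21/2, -22/3)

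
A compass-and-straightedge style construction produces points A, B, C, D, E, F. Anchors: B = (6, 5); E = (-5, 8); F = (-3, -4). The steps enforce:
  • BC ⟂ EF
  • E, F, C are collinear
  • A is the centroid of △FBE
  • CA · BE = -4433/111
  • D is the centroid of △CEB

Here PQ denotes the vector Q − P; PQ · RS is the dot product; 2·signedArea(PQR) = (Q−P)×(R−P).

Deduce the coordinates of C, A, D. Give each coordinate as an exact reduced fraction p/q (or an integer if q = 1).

A = (-2/3, 3)
C = (-156/37, 122/37)
D = (-119/111, 201/37)

1. C_x = -156/37  [E, F, C are collinear ∩ BC ⟂ EF]
2. C_y = 122/37  [E, F, C are collinear ∩ BC ⟂ EF]
   → C = (-156/37, 122/37)
3. A_x = -2/3  [A is the centroid of △FBE]
4. A_y = 3  [A is the centroid of △FBE]
   → A = (-2/3, 3)
5. D_x = -119/111  [D is the centroid of △CEB]
6. D_y = 201/37  [D is the centroid of △CEB]
   → D = (-119/111, 201/37)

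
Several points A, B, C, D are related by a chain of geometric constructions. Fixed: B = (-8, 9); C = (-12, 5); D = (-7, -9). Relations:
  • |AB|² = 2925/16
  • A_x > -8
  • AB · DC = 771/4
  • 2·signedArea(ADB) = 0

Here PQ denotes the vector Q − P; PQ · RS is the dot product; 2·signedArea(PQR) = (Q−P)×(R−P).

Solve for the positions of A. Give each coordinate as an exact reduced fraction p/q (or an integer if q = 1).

A = (-29/4, -9/2)

1. A_x = -29/4  [2·signedArea(ADB) = 0 ∩ AB · DC = 771/4]
2. A_y = -9/2  [2·signedArea(ADB) = 0 ∩ AB · DC = 771/4]
   → A = (-29/4, -9/2)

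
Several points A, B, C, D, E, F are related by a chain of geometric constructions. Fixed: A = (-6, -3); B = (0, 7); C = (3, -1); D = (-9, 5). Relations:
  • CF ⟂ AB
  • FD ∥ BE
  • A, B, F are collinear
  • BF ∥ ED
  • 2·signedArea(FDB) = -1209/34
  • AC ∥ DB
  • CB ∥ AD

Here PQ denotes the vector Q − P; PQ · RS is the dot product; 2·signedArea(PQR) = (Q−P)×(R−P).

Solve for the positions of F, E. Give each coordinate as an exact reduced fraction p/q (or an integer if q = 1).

E = (-213/34, 325/34)
F = (-93/34, 83/34)

1. F_x = -93/34  [A, B, F are collinear ∩ CF ⟂ AB]
2. F_y = 83/34  [A, B, F are collinear ∩ CF ⟂ AB]
   → F = (-93/34, 83/34)
3. E_x = -213/34  [BF ∥ ED ∩ FD ∥ BE]
4. E_y = 325/34  [BF ∥ ED ∩ FD ∥ BE]
   → E = (-213/34, 325/34)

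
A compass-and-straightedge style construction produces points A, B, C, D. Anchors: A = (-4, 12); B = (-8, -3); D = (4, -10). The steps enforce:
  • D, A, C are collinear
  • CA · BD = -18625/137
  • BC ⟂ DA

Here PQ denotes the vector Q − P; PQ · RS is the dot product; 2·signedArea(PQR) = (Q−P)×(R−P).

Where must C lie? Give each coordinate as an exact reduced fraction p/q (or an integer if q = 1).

1. C_x = 48/137  [D, A, C are collinear ∩ BC ⟂ DA]
2. C_y = 5/137  [D, A, C are collinear ∩ BC ⟂ DA]
   → C = (48/137, 5/137)

C = (48/137, 5/137)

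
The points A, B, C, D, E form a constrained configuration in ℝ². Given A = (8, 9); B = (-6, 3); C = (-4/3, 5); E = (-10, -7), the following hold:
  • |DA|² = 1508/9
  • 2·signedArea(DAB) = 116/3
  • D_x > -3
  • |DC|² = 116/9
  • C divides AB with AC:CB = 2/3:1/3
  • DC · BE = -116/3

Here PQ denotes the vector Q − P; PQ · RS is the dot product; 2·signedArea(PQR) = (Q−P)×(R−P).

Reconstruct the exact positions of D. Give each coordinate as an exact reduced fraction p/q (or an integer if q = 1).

1. D_x = -8/3  [DC · BE = -116/3 ∩ 2·signedArea(DAB) = 116/3]
2. D_y = 5/3  [DC · BE = -116/3 ∩ 2·signedArea(DAB) = 116/3]
   → D = (-8/3, 5/3)

D = (-8/3, 5/3)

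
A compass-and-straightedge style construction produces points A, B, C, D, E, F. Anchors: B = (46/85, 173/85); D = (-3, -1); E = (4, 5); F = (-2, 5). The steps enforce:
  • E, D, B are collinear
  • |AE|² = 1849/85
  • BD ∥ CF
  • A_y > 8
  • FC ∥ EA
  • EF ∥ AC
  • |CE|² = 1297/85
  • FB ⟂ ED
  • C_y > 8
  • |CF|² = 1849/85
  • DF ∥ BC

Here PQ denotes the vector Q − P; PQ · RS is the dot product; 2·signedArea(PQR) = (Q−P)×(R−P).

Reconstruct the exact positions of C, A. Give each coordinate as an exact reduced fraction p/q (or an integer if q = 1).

1. C_x = 131/85  [BD ∥ CF ∩ DF ∥ BC]
2. C_y = 683/85  [BD ∥ CF ∩ DF ∥ BC]
   → C = (131/85, 683/85)
3. A_x = 641/85  [EF ∥ AC ∩ FC ∥ EA]
4. A_y = 683/85  [EF ∥ AC ∩ FC ∥ EA]
   → A = (641/85, 683/85)

A = (641/85, 683/85)
C = (131/85, 683/85)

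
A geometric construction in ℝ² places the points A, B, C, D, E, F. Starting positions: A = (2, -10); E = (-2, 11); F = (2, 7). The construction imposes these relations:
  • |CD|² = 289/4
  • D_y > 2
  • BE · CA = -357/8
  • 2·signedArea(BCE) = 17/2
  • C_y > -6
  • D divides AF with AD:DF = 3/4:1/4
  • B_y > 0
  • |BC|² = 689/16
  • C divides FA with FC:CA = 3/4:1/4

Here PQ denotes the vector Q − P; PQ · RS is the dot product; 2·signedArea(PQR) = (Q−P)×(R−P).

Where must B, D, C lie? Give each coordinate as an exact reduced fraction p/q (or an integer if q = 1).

B = (0, 1/2)
C = (2, -23/4)
D = (2, 11/4)

1. D_x = 2  [D divides AF with AD:DF = 3/4:1/4]
2. D_y = 11/4  [D divides AF with AD:DF = 3/4:1/4]
   → D = (2, 11/4)
3. C_x = 2  [C divides FA with FC:CA = 3/4:1/4]
4. C_y = -23/4  [C divides FA with FC:CA = 3/4:1/4]
   → C = (2, -23/4)
5. B_x = 0  [2·signedArea(BCE) = 17/2 ∩ BE · CA = -357/8]
6. B_y = 1/2  [2·signedArea(BCE) = 17/2 ∩ BE · CA = -357/8]
   → B = (0, 1/2)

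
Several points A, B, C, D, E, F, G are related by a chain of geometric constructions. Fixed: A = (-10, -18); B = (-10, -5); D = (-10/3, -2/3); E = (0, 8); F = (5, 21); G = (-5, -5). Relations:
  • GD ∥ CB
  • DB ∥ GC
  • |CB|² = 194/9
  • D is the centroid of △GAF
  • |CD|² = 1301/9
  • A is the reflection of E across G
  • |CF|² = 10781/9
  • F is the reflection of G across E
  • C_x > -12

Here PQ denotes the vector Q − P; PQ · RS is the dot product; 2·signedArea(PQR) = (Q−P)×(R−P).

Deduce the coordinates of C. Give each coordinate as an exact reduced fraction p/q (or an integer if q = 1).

C = (-35/3, -28/3)

1. C_x = -35/3  [GD ∥ CB ∩ DB ∥ GC]
2. C_y = -28/3  [GD ∥ CB ∩ DB ∥ GC]
   → C = (-35/3, -28/3)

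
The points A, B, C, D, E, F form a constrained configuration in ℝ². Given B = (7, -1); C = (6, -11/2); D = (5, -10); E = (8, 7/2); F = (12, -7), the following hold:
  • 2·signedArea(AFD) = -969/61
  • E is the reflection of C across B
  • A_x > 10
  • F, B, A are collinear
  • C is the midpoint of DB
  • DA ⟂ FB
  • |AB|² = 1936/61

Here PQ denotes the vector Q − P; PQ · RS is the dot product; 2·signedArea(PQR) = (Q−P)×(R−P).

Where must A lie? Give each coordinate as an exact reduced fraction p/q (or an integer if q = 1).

A = (647/61, -325/61)

1. A_x = 647/61  [F, B, A are collinear ∩ DA ⟂ FB]
2. A_y = -325/61  [F, B, A are collinear ∩ DA ⟂ FB]
   → A = (647/61, -325/61)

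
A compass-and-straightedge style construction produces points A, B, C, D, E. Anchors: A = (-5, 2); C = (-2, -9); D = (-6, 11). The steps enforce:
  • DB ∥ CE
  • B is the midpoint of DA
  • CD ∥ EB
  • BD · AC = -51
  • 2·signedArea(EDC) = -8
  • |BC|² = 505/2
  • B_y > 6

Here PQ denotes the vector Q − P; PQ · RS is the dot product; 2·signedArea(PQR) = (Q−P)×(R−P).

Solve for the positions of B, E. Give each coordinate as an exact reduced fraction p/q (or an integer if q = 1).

B = (-11/2, 13/2)
E = (-3/2, -27/2)

1. B_x = -11/2  [B is the midpoint of DA]
2. B_y = 13/2  [B is the midpoint of DA]
   → B = (-11/2, 13/2)
3. E_x = -3/2  [CD ∥ EB ∩ DB ∥ CE]
4. E_y = -27/2  [CD ∥ EB ∩ DB ∥ CE]
   → E = (-3/2, -27/2)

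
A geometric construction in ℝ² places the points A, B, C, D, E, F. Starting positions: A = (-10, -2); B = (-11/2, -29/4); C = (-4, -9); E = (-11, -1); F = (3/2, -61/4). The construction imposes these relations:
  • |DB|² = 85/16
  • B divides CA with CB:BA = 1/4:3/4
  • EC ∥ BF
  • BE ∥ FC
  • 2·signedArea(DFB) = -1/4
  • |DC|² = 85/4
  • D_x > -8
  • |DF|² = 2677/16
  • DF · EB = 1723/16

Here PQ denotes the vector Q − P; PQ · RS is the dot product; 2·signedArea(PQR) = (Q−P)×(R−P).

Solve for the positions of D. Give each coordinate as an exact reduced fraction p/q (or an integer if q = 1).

D = (-7, -11/2)

1. D_x = -7  [2·signedArea(DFB) = -1/4 ∩ DF · EB = 1723/16]
2. D_y = -11/2  [2·signedArea(DFB) = -1/4 ∩ DF · EB = 1723/16]
   → D = (-7, -11/2)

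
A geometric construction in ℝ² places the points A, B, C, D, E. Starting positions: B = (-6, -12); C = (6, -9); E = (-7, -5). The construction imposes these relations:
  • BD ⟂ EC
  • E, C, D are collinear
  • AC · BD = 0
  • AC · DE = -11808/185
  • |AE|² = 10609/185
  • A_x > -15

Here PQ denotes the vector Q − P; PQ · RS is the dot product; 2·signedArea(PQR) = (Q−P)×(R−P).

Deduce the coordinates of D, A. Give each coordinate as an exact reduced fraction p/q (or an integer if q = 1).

A = (-2634/185, -513/185)
D = (-762/185, -1089/185)

1. D_x = -762/185  [E, C, D are collinear ∩ BD ⟂ EC]
2. D_y = -1089/185  [E, C, D are collinear ∩ BD ⟂ EC]
   → D = (-762/185, -1089/185)
3. A_x = -2634/185  [AC · BD = 0 ∩ AC · DE = -11808/185]
4. A_y = -513/185  [AC · BD = 0 ∩ AC · DE = -11808/185]
   → A = (-2634/185, -513/185)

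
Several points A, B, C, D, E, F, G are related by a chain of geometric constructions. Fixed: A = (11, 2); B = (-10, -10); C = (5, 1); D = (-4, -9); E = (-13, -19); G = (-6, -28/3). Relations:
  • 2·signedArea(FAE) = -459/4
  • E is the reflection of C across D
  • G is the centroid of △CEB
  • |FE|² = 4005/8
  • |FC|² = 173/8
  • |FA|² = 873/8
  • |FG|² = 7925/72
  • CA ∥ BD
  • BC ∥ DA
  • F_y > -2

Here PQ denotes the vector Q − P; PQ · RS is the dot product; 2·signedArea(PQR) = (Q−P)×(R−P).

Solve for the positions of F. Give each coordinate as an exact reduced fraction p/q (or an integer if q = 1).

1. F_x = 5/4  [line 21·x + -24·y + -273/4 = 0 ∩ |FE|² = 4005/8]
2. F_y = -7/4  [line 21·x + -24·y + -273/4 = 0 ∩ |FE|² = 4005/8]
   → F = (5/4, -7/4)

F = (5/4, -7/4)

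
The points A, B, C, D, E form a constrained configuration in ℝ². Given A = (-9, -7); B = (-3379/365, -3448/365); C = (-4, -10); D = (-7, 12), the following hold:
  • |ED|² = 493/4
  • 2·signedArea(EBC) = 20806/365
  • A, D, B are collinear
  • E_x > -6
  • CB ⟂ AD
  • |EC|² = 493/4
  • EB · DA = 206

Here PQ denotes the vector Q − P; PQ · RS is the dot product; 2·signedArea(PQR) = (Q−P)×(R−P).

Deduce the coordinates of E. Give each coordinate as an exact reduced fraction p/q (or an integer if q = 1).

1. E_x = -11/2  [line 202/365·x + 1919/365·y + -808/365 = 0 ∩ |ED|² = 493/4]
2. E_y = 1  [line 202/365·x + 1919/365·y + -808/365 = 0 ∩ |ED|² = 493/4]
   → E = (-11/2, 1)

E = (-11/2, 1)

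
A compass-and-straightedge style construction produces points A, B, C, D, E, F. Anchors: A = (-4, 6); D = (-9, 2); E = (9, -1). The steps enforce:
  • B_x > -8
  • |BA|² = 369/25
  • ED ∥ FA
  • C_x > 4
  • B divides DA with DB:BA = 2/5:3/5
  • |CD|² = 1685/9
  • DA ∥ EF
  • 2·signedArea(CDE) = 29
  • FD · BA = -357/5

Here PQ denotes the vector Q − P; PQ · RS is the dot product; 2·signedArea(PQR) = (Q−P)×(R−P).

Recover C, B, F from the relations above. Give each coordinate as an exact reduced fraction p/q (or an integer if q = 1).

B = (-7, 18/5)
C = (14/3, 4/3)
F = (14, 3)

1. C_x = 14/3  [line 3·x + 18·y + -38 = 0 ∩ |CD|² = 1685/9]
2. C_y = 4/3  [line 3·x + 18·y + -38 = 0 ∩ |CD|² = 1685/9]
   → C = (14/3, 4/3)
3. B_x = -7  [B divides DA with DB:BA = 2/5:3/5]
4. B_y = 18/5  [B divides DA with DB:BA = 2/5:3/5]
   → B = (-7, 18/5)
5. F_x = 14  [ED ∥ FA ∩ DA ∥ EF]
6. F_y = 3  [ED ∥ FA ∩ DA ∥ EF]
   → F = (14, 3)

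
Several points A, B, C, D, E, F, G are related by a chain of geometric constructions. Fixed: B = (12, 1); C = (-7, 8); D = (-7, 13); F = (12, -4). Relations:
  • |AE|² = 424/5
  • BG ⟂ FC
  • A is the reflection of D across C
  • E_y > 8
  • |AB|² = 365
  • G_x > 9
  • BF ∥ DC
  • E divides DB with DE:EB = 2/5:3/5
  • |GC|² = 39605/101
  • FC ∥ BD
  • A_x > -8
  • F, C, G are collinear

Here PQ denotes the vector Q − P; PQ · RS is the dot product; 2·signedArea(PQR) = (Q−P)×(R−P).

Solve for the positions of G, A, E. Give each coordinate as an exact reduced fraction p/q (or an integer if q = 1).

A = (-7, 3)
E = (3/5, 41/5)
G = (984/101, -260/101)

1. G_x = 984/101  [F, C, G are collinear ∩ BG ⟂ FC]
2. G_y = -260/101  [F, C, G are collinear ∩ BG ⟂ FC]
   → G = (984/101, -260/101)
3. A_x = -7  [A is the reflection of D across C]
4. A_y = 3  [A is the reflection of D across C]
   → A = (-7, 3)
5. E_x = 3/5  [E divides DB with DE:EB = 2/5:3/5]
6. E_y = 41/5  [E divides DB with DE:EB = 2/5:3/5]
   → E = (3/5, 41/5)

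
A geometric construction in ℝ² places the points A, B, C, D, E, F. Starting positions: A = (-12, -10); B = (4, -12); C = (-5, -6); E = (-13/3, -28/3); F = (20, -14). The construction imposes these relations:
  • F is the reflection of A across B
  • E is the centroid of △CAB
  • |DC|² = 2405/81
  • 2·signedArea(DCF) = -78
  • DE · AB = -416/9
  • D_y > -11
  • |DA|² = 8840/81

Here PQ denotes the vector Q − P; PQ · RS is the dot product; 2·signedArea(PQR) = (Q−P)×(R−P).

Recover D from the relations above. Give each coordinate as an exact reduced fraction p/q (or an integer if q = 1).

1. D_x = -14/9  [2·signedArea(DCF) = -78 ∩ DE · AB = -416/9]
2. D_y = -92/9  [2·signedArea(DCF) = -78 ∩ DE · AB = -416/9]
   → D = (-14/9, -92/9)

D = (-14/9, -92/9)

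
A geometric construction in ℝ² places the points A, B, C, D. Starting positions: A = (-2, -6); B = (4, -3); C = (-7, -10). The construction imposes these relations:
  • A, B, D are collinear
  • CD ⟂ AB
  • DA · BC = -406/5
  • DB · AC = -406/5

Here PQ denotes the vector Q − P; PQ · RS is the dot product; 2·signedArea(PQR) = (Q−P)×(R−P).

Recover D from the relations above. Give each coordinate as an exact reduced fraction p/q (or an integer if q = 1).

D = (-38/5, -44/5)

1. D_x = -38/5  [A, B, D are collinear ∩ CD ⟂ AB]
2. D_y = -44/5  [A, B, D are collinear ∩ CD ⟂ AB]
   → D = (-38/5, -44/5)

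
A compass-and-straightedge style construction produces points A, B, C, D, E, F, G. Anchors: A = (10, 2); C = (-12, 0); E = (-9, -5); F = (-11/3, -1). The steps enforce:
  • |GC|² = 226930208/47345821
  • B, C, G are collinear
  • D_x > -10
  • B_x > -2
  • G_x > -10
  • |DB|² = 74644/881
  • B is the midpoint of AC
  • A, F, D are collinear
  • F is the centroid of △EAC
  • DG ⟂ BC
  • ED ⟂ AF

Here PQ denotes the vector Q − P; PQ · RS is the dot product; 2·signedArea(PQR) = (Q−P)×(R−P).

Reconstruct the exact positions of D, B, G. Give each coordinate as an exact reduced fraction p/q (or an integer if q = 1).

1. D_x = -8451/881  [A, F, D are collinear ∩ ED ⟂ AF]
2. D_y = -2027/881  [A, F, D are collinear ∩ ED ⟂ AF]
   → D = (-8451/881, -2027/881)
3. B_x = -1  [B is the midpoint of AC]
4. B_y = 1  [B is the midpoint of AC]
   → B = (-1, 1)
5. G_x = -527720/53741  [B, C, G are collinear ∩ DG ⟂ BC]
6. G_y = 10652/53741  [B, C, G are collinear ∩ DG ⟂ BC]
   → G = (-527720/53741, 10652/53741)

B = (-1, 1)
D = (-8451/881, -2027/881)
G = (-527720/53741, 10652/53741)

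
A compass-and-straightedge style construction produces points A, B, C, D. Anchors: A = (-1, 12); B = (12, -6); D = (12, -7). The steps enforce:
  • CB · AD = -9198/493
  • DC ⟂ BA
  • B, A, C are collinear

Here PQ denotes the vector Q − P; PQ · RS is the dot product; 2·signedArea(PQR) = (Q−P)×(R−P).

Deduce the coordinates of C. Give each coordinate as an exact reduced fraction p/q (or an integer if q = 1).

1. C_x = 6150/493  [B, A, C are collinear ∩ DC ⟂ BA]
2. C_y = -3282/493  [B, A, C are collinear ∩ DC ⟂ BA]
   → C = (6150/493, -3282/493)

C = (6150/493, -3282/493)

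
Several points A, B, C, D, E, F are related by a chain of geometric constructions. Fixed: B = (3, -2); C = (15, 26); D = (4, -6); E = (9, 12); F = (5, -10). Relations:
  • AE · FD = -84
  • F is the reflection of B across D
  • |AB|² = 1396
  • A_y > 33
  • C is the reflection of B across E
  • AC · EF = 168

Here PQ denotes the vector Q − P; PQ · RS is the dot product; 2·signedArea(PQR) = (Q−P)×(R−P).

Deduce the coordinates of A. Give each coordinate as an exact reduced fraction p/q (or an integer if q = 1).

A = (13, 34)

1. A_x = 13  [AE · FD = -84 ∩ AC · EF = 168]
2. A_y = 34  [AE · FD = -84 ∩ AC · EF = 168]
   → A = (13, 34)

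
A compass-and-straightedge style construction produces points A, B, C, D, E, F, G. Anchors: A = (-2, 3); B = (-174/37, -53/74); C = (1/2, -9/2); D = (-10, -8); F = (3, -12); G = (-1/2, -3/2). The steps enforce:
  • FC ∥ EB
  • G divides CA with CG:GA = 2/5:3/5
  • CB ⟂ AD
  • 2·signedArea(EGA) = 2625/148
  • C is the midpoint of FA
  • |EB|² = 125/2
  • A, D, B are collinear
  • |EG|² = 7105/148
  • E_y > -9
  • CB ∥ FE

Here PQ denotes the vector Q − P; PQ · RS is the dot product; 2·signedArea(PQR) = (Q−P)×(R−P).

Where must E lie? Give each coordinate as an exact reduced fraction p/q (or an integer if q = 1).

1. E_x = -163/74  [FC ∥ EB ∩ CB ∥ FE]
2. E_y = -304/37  [FC ∥ EB ∩ CB ∥ FE]
   → E = (-163/74, -304/37)

E = (-163/74, -304/37)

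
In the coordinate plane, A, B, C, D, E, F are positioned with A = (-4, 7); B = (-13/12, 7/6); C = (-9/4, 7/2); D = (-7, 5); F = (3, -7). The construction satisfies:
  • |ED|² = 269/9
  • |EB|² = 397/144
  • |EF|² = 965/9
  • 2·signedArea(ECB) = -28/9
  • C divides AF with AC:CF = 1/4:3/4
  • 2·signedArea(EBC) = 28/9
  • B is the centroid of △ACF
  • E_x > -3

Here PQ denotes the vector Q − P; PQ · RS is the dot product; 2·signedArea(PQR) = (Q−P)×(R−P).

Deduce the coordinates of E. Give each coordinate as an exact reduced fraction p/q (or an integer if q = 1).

1. E_x = -8/3  [line 7/3·x + 7/6·y + 77/18 = 0 ∩ |ED|² = 269/9]
2. E_y = 5/3  [line 7/3·x + 7/6·y + 77/18 = 0 ∩ |ED|² = 269/9]
   → E = (-8/3, 5/3)

E = (-8/3, 5/3)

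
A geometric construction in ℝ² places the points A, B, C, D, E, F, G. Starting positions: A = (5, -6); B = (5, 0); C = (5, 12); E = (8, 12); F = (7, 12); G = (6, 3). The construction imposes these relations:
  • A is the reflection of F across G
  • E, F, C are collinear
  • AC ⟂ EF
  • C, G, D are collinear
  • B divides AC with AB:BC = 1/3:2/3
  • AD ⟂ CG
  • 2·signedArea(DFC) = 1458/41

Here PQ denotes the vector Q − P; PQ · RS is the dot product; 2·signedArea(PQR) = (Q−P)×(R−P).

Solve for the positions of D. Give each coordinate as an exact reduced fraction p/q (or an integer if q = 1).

D = (286/41, -237/41)

1. D_x = 286/41  [C, G, D are collinear ∩ AD ⟂ CG]
2. D_y = -237/41  [C, G, D are collinear ∩ AD ⟂ CG]
   → D = (286/41, -237/41)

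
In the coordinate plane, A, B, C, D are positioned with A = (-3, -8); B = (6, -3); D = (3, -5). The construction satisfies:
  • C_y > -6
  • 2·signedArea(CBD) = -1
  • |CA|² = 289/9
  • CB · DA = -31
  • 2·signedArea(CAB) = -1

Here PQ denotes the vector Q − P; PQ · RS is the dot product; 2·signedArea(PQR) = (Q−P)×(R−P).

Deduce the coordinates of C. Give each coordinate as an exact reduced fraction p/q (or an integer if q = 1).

1. C_x = 2  [2·signedArea(CAB) = -1 ∩ CB · DA = -31]
2. C_y = -16/3  [2·signedArea(CAB) = -1 ∩ CB · DA = -31]
   → C = (2, -16/3)

C = (2, -16/3)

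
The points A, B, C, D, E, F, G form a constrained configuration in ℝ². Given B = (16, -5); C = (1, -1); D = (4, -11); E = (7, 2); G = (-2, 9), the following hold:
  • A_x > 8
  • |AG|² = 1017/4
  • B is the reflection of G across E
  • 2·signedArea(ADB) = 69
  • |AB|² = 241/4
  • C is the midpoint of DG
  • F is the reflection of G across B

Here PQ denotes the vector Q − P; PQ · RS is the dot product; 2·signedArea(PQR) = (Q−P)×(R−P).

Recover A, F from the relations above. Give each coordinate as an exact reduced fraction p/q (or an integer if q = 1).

A = (17/2, -3)
F = (34, -19)

1. A_x = 17/2  [line -6·x + 12·y + 87 = 0 ∩ |AG|² = 1017/4]
2. A_y = -3  [line -6·x + 12·y + 87 = 0 ∩ |AG|² = 1017/4]
   → A = (17/2, -3)
3. F_x = 34  [F is the reflection of G across B]
4. F_y = -19  [F is the reflection of G across B]
   → F = (34, -19)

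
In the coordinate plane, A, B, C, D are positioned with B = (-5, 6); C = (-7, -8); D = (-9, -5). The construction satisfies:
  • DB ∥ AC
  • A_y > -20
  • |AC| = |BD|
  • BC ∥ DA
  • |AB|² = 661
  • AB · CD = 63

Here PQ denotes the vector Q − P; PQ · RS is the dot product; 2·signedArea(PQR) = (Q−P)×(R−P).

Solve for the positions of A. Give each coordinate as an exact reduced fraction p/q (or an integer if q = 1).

A = (-11, -19)

1. A_x = -11  [DB ∥ AC ∩ BC ∥ DA]
2. A_y = -19  [DB ∥ AC ∩ BC ∥ DA]
   → A = (-11, -19)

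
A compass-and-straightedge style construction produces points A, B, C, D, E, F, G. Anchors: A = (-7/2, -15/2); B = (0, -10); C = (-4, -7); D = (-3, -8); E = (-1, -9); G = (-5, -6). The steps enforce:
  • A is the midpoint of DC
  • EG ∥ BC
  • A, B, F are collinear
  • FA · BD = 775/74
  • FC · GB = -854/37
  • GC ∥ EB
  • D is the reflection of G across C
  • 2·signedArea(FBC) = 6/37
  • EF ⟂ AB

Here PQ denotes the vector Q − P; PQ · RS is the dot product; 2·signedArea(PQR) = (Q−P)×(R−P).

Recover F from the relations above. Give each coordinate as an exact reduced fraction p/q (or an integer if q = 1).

F = (-42/37, -340/37)

1. F_x = -42/37  [A, B, F are collinear ∩ EF ⟂ AB]
2. F_y = -340/37  [A, B, F are collinear ∩ EF ⟂ AB]
   → F = (-42/37, -340/37)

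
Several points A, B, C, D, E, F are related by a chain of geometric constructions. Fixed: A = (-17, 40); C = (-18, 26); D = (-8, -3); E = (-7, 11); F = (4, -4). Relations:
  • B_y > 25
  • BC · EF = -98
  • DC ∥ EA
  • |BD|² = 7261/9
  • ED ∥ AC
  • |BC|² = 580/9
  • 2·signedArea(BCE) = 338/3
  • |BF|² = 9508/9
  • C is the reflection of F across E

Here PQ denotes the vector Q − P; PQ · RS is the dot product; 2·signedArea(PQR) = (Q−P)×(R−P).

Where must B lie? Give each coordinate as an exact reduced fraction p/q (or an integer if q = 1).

B = (-10, 76/3)

1. B_x = -10  [BC · EF = -98 ∩ 2·signedArea(BCE) = 338/3]
2. B_y = 76/3  [BC · EF = -98 ∩ 2·signedArea(BCE) = 338/3]
   → B = (-10, 76/3)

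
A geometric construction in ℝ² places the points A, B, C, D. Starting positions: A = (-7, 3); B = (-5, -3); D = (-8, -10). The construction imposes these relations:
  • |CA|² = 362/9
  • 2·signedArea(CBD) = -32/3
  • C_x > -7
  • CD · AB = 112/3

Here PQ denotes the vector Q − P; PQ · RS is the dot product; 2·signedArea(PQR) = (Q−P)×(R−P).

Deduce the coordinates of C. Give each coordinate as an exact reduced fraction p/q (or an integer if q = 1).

C = (-20/3, -10/3)

1. C_x = -20/3  [CD · AB = 112/3 ∩ 2·signedArea(CBD) = -32/3]
2. C_y = -10/3  [CD · AB = 112/3 ∩ 2·signedArea(CBD) = -32/3]
   → C = (-20/3, -10/3)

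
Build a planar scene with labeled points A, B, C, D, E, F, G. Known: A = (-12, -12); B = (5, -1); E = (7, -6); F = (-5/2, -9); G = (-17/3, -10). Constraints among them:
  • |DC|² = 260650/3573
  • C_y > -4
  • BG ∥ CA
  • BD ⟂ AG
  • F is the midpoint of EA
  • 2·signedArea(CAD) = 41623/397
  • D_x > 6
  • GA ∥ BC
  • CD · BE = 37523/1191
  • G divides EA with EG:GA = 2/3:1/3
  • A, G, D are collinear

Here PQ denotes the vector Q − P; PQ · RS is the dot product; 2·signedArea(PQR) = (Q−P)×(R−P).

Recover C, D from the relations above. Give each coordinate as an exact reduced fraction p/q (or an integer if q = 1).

1. C_x = -4/3  [BG ∥ CA ∩ GA ∥ BC]
2. C_y = -3  [BG ∥ CA ∩ GA ∥ BC]
   → C = (-4/3, -3)
3. D_x = 2627/397  [A, G, D are collinear ∩ BD ⟂ AG]
4. D_y = -2430/397  [A, G, D are collinear ∩ BD ⟂ AG]
   → D = (2627/397, -2430/397)

C = (-4/3, -3)
D = (2627/397, -2430/397)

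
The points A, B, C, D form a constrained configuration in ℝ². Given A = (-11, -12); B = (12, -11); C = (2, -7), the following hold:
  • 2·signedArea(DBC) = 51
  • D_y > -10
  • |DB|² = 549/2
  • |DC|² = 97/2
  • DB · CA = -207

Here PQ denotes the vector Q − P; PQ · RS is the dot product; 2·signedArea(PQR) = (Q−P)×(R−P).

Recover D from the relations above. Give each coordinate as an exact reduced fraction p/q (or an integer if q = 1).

1. D_x = -9/2  [DB · CA = -207 ∩ 2·signedArea(DBC) = 51]
2. D_y = -19/2  [DB · CA = -207 ∩ 2·signedArea(DBC) = 51]
   → D = (-9/2, -19/2)

D = (-9/2, -19/2)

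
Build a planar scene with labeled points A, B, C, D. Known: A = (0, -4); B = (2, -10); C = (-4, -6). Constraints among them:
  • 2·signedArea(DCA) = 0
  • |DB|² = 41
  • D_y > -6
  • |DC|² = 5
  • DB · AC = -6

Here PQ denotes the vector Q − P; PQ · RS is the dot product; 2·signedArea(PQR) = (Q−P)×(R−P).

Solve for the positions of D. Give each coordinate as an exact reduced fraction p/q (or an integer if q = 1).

D = (-2, -5)

1. D_x = -2  [2·signedArea(DCA) = 0 ∩ DB · AC = -6]
2. D_y = -5  [2·signedArea(DCA) = 0 ∩ DB · AC = -6]
   → D = (-2, -5)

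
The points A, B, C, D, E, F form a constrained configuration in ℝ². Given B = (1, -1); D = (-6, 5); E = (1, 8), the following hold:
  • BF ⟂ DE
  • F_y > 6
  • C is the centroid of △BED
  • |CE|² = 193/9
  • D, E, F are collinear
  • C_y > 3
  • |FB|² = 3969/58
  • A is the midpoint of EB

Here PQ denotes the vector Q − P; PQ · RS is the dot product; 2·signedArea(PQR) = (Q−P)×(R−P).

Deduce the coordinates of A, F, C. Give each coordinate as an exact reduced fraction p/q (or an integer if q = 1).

1. A_x = 1  [A is the midpoint of EB]
2. A_y = 7/2  [A is the midpoint of EB]
   → A = (1, 7/2)
3. F_x = -131/58  [D, E, F are collinear ∩ BF ⟂ DE]
4. F_y = 383/58  [D, E, F are collinear ∩ BF ⟂ DE]
   → F = (-131/58, 383/58)
5. C_x = -4/3  [C is the centroid of △BED]
6. C_y = 4  [C is the centroid of △BED]
   → C = (-4/3, 4)

A = (1, 7/2)
C = (-4/3, 4)
F = (-131/58, 383/58)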